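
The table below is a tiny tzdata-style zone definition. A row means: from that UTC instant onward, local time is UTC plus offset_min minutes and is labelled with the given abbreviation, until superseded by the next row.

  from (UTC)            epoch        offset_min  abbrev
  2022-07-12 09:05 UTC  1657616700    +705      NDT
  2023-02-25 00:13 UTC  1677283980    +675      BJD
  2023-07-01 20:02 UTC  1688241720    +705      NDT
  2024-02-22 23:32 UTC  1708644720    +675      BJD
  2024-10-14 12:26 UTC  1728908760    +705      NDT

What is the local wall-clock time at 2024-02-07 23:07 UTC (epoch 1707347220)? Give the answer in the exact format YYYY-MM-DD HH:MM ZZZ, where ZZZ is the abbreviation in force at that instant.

Query: 2024-02-07 23:07 UTC
Rule 3/5 (NDT, +11:45): 2023-07-01 20:02 UTC ≤ query < 2024-02-22 23:32 UTC
23·60 + 7 + 705 = 2092 min
2092 = 1·1440 + 652; 652 = 10·60 + 52 → 10:52, 2024-02-07 + 1 day = 2024-02-08
→ 2024-02-08 10:52 NDT

2024-02-08 10:52 NDT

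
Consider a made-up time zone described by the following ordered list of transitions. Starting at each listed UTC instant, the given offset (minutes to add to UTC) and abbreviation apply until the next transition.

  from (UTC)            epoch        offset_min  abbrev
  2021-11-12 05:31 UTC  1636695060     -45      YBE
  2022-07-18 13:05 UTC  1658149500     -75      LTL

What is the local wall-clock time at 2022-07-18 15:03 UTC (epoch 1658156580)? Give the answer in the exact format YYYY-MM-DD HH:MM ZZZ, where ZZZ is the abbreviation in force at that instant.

2022-07-18 13:48 LTL

Query: 2022-07-18 15:03 UTC
Rule 2/2 (LTL, -01:15): 2022-07-18 13:05 UTC ≤ query < +∞
15·60 + 3 - 75 = 828 min
828 = 0·1440 + 828; 828 = 13·60 + 48 → 13:48, same day
→ 2022-07-18 13:48 LTL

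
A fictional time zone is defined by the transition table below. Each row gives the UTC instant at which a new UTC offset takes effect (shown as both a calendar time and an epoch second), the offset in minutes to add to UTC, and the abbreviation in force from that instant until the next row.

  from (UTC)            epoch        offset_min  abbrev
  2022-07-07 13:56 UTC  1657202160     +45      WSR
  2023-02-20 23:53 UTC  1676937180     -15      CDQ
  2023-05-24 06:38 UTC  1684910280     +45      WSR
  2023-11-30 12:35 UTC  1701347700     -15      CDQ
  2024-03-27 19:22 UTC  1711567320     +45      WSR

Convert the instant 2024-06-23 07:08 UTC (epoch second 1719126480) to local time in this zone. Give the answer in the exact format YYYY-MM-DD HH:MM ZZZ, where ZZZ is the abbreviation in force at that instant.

2024-06-23 07:53 WSR

Query: 2024-06-23 07:08 UTC
Rule 5/5 (WSR, +00:45): 2024-03-27 19:22 UTC ≤ query < +∞
7·60 + 8 + 45 = 473 min
473 = 0·1440 + 473; 473 = 7·60 + 53 → 07:53, same day
→ 2024-06-23 07:53 WSR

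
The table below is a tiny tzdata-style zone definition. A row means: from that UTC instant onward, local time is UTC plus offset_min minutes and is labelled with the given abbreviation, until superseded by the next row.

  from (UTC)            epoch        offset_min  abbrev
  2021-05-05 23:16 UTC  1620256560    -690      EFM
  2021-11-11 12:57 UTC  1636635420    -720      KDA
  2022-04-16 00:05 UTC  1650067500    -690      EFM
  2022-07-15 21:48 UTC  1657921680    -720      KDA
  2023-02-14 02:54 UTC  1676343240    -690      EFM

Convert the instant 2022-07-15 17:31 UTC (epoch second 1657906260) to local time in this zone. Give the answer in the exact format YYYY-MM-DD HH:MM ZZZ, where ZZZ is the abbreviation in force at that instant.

Query: 2022-07-15 17:31 UTC
Rule 3/5 (EFM, -11:30): 2022-04-16 00:05 UTC ≤ query < 2022-07-15 21:48 UTC
17·60 + 31 - 690 = 361 min
361 = 0·1440 + 361; 361 = 6·60 + 1 → 06:01, same day
→ 2022-07-15 06:01 EFM

2022-07-15 06:01 EFM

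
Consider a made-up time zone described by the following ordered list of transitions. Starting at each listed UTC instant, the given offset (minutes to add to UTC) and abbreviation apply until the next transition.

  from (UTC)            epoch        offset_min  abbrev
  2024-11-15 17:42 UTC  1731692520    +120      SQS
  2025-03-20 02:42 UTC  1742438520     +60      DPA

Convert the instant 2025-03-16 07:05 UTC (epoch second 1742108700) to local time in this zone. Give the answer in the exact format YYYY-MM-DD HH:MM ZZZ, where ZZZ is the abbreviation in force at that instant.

2025-03-16 09:05 SQS

Query: 2025-03-16 07:05 UTC
Rule 1/2 (SQS, +02:00): 2024-11-15 17:42 UTC ≤ query < 2025-03-20 02:42 UTC
7·60 + 5 + 120 = 545 min
545 = 0·1440 + 545; 545 = 9·60 + 5 → 09:05, same day
→ 2025-03-16 09:05 SQS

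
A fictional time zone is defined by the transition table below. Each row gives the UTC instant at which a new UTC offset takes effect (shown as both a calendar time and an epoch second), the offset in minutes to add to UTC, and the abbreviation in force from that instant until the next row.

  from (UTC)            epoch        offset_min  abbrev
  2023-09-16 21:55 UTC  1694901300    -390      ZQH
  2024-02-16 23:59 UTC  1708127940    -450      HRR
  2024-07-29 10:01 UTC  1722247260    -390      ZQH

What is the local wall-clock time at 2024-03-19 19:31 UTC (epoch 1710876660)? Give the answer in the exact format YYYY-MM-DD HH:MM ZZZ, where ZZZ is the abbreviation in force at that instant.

Query: 2024-03-19 19:31 UTC
Rule 2/3 (HRR, -07:30): 2024-02-16 23:59 UTC ≤ query < 2024-07-29 10:01 UTC
19·60 + 31 - 450 = 721 min
721 = 0·1440 + 721; 721 = 12·60 + 1 → 12:01, same day
→ 2024-03-19 12:01 HRR

2024-03-19 12:01 HRR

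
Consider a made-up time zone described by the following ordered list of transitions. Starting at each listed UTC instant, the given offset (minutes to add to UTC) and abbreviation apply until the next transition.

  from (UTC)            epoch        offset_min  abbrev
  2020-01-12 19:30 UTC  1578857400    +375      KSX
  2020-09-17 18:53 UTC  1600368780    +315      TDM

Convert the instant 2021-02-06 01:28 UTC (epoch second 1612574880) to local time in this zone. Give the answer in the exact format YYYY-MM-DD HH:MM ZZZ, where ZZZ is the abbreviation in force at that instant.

Query: 2021-02-06 01:28 UTC
Rule 2/2 (TDM, +05:15): 2020-09-17 18:53 UTC ≤ query < +∞
1·60 + 28 + 315 = 403 min
403 = 0·1440 + 403; 403 = 6·60 + 43 → 06:43, same day
→ 2021-02-06 06:43 TDM

2021-02-06 06:43 TDM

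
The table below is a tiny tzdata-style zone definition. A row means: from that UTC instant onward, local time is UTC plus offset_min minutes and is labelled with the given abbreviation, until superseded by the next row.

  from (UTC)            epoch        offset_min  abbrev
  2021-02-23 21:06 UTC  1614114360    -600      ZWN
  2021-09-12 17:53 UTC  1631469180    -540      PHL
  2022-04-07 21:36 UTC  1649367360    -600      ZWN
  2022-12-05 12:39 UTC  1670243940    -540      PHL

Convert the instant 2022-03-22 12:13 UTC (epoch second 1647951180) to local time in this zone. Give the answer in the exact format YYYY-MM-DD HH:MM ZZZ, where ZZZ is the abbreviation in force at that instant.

Query: 2022-03-22 12:13 UTC
Rule 2/4 (PHL, -09:00): 2021-09-12 17:53 UTC ≤ query < 2022-04-07 21:36 UTC
12·60 + 13 - 540 = 193 min
193 = 0·1440 + 193; 193 = 3·60 + 13 → 03:13, same day
→ 2022-03-22 03:13 PHL

2022-03-22 03:13 PHL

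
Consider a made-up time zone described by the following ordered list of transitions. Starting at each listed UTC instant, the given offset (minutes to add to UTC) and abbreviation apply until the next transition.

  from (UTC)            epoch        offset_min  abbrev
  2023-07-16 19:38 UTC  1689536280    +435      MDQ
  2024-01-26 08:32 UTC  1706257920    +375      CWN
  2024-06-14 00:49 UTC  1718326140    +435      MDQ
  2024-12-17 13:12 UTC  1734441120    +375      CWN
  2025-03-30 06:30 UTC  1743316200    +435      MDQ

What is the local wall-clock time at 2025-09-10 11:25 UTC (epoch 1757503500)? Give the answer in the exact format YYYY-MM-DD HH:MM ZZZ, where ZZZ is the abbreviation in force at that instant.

Query: 2025-09-10 11:25 UTC
Rule 5/5 (MDQ, +07:15): 2025-03-30 06:30 UTC ≤ query < +∞
11·60 + 25 + 435 = 1120 min
1120 = 0·1440 + 1120; 1120 = 18·60 + 40 → 18:40, same day
→ 2025-09-10 18:40 MDQ

2025-09-10 18:40 MDQ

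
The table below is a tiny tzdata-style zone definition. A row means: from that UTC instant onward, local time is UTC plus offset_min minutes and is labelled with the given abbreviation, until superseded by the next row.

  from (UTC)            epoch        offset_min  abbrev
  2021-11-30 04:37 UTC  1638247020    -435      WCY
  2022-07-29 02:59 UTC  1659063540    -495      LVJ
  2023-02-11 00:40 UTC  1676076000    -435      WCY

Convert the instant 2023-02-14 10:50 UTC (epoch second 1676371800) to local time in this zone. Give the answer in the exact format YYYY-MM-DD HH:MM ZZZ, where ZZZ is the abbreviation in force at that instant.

Query: 2023-02-14 10:50 UTC
Rule 3/3 (WCY, -07:15): 2023-02-11 00:40 UTC ≤ query < +∞
10·60 + 50 - 435 = 215 min
215 = 0·1440 + 215; 215 = 3·60 + 35 → 03:35, same day
→ 2023-02-14 03:35 WCY

2023-02-14 03:35 WCY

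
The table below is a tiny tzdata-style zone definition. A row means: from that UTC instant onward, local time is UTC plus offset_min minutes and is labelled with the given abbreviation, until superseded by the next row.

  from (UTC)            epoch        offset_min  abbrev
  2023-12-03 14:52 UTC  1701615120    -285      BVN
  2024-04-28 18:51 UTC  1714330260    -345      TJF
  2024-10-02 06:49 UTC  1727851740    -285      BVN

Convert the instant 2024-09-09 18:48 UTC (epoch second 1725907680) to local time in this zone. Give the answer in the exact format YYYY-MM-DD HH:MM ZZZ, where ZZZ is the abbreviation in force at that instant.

Query: 2024-09-09 18:48 UTC
Rule 2/3 (TJF, -05:45): 2024-04-28 18:51 UTC ≤ query < 2024-10-02 06:49 UTC
18·60 + 48 - 345 = 783 min
783 = 0·1440 + 783; 783 = 13·60 + 3 → 13:03, same day
→ 2024-09-09 13:03 TJF

2024-09-09 13:03 TJF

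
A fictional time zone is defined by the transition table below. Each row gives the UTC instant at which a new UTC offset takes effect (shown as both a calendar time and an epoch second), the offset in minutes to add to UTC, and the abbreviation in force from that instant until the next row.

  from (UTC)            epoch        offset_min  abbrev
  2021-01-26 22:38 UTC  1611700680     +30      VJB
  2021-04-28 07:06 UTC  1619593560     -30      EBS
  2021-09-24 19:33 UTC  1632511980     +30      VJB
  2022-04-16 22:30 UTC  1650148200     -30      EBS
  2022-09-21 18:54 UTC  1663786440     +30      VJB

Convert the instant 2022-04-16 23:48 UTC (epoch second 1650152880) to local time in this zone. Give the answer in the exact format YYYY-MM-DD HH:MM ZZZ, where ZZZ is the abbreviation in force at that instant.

2022-04-16 23:18 EBS

Query: 2022-04-16 23:48 UTC
Rule 4/5 (EBS, -00:30): 2022-04-16 22:30 UTC ≤ query < 2022-09-21 18:54 UTC
23·60 + 48 - 30 = 1398 min
1398 = 0·1440 + 1398; 1398 = 23·60 + 18 → 23:18, same day
→ 2022-04-16 23:18 EBS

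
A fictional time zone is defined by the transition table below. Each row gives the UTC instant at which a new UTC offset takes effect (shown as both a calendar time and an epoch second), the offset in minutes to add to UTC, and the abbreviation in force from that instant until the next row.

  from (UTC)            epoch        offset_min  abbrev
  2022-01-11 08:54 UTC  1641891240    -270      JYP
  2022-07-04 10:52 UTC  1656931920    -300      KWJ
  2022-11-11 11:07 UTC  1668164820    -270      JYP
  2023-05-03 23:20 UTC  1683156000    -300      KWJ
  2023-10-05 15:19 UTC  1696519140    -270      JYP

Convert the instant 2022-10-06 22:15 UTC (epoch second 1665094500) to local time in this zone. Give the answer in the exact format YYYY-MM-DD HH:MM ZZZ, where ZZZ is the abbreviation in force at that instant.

2022-10-06 17:15 KWJ

Query: 2022-10-06 22:15 UTC
Rule 2/5 (KWJ, -05:00): 2022-07-04 10:52 UTC ≤ query < 2022-11-11 11:07 UTC
22·60 + 15 - 300 = 1035 min
1035 = 0·1440 + 1035; 1035 = 17·60 + 15 → 17:15, same day
→ 2022-10-06 17:15 KWJ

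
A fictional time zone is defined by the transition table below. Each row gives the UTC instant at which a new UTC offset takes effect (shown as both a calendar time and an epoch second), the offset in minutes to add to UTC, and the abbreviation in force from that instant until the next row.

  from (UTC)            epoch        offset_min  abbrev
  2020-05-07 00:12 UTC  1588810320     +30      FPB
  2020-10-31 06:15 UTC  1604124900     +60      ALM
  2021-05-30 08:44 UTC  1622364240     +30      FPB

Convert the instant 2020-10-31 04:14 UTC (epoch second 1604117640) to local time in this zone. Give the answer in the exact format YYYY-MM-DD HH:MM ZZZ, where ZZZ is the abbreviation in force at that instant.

2020-10-31 04:44 FPB

Query: 2020-10-31 04:14 UTC
Rule 1/3 (FPB, +00:30): 2020-05-07 00:12 UTC ≤ query < 2020-10-31 06:15 UTC
4·60 + 14 + 30 = 284 min
284 = 0·1440 + 284; 284 = 4·60 + 44 → 04:44, same day
→ 2020-10-31 04:44 FPB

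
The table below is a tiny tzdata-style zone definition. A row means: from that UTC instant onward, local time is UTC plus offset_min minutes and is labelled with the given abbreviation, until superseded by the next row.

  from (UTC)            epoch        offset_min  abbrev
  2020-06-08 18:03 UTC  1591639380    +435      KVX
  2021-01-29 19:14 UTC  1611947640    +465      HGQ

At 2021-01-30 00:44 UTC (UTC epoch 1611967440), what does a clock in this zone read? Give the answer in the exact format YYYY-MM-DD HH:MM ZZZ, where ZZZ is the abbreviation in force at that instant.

Query: 2021-01-30 00:44 UTC
Rule 2/2 (HGQ, +07:45): 2021-01-29 19:14 UTC ≤ query < +∞
0·60 + 44 + 465 = 509 min
509 = 0·1440 + 509; 509 = 8·60 + 29 → 08:29, same day
→ 2021-01-30 08:29 HGQ

2021-01-30 08:29 HGQ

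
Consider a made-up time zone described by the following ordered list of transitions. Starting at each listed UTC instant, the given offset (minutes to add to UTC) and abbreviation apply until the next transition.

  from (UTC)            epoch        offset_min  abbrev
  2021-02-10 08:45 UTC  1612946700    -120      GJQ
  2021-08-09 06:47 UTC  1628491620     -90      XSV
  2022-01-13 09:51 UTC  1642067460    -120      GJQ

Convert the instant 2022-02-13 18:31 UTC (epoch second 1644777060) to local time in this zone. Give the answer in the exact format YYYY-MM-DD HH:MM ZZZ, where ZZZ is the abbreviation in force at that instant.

Query: 2022-02-13 18:31 UTC
Rule 3/3 (GJQ, -02:00): 2022-01-13 09:51 UTC ≤ query < +∞
18·60 + 31 - 120 = 991 min
991 = 0·1440 + 991; 991 = 16·60 + 31 → 16:31, same day
→ 2022-02-13 16:31 GJQ

2022-02-13 16:31 GJQ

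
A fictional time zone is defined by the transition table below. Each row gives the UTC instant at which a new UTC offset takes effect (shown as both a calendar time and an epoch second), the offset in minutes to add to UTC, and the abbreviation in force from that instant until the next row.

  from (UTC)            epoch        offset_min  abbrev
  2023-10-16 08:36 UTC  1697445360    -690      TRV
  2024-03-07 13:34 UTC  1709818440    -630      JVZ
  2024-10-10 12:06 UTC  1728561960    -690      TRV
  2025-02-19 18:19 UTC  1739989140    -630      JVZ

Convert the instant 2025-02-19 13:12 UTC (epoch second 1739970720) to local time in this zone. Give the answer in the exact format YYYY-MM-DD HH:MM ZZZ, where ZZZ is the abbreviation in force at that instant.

2025-02-19 01:42 TRV

Query: 2025-02-19 13:12 UTC
Rule 3/4 (TRV, -11:30): 2024-10-10 12:06 UTC ≤ query < 2025-02-19 18:19 UTC
13·60 + 12 - 690 = 102 min
102 = 0·1440 + 102; 102 = 1·60 + 42 → 01:42, same day
→ 2025-02-19 01:42 TRV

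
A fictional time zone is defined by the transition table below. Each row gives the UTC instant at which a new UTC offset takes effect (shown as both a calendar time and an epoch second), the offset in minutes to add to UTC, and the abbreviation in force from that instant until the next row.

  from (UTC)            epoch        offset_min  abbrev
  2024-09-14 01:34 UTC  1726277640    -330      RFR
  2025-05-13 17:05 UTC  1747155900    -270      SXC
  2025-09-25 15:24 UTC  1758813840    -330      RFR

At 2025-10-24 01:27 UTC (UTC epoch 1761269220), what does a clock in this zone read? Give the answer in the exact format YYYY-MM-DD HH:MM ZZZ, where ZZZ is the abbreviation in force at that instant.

2025-10-23 19:57 RFR

Query: 2025-10-24 01:27 UTC
Rule 3/3 (RFR, -05:30): 2025-09-25 15:24 UTC ≤ query < +∞
1·60 + 27 - 330 = -243 min
-243 = -1·1440 + 1197; 1197 = 19·60 + 57 → 19:57, 2025-10-24 - 1 day = 2025-10-23
→ 2025-10-23 19:57 RFR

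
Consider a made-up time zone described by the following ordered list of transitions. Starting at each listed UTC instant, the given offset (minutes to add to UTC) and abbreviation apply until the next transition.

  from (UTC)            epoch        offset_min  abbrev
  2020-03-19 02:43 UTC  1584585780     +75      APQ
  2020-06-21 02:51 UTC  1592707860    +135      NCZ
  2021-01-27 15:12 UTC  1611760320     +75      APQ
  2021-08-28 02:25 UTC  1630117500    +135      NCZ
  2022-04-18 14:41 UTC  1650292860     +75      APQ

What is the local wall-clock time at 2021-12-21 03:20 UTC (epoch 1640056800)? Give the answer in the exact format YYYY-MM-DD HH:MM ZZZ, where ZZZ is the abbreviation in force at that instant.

2021-12-21 05:35 NCZ

Query: 2021-12-21 03:20 UTC
Rule 4/5 (NCZ, +02:15): 2021-08-28 02:25 UTC ≤ query < 2022-04-18 14:41 UTC
3·60 + 20 + 135 = 335 min
335 = 0·1440 + 335; 335 = 5·60 + 35 → 05:35, same day
→ 2021-12-21 05:35 NCZ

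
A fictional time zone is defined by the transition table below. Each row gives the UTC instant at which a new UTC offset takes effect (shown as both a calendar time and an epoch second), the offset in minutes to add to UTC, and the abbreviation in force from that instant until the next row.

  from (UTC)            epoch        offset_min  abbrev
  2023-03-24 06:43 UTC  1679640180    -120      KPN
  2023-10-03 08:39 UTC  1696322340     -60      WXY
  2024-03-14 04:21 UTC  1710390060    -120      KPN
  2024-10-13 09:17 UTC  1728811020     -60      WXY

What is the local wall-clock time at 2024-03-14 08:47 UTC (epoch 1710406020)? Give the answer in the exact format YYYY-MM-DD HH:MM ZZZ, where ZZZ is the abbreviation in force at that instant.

2024-03-14 06:47 KPN

Query: 2024-03-14 08:47 UTC
Rule 3/4 (KPN, -02:00): 2024-03-14 04:21 UTC ≤ query < 2024-10-13 09:17 UTC
8·60 + 47 - 120 = 407 min
407 = 0·1440 + 407; 407 = 6·60 + 47 → 06:47, same day
→ 2024-03-14 06:47 KPN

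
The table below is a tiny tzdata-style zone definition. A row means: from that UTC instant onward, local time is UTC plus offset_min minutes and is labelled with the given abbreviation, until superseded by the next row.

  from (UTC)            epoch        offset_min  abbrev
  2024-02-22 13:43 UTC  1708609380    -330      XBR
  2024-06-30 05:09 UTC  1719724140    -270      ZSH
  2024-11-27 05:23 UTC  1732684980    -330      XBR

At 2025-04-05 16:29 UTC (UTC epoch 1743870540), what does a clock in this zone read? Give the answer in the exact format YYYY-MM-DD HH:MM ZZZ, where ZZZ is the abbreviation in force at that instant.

2025-04-05 10:59 XBR

Query: 2025-04-05 16:29 UTC
Rule 3/3 (XBR, -05:30): 2024-11-27 05:23 UTC ≤ query < +∞
16·60 + 29 - 330 = 659 min
659 = 0·1440 + 659; 659 = 10·60 + 59 → 10:59, same day
→ 2025-04-05 10:59 XBR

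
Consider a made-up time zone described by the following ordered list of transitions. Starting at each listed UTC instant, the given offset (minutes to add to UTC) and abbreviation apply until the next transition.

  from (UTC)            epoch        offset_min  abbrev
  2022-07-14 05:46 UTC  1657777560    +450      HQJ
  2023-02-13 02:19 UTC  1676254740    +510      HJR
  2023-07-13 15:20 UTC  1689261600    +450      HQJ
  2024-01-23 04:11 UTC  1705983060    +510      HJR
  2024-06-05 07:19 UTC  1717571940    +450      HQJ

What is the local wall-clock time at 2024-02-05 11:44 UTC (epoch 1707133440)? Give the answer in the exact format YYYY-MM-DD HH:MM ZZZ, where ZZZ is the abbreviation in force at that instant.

2024-02-05 20:14 HJR

Query: 2024-02-05 11:44 UTC
Rule 4/5 (HJR, +08:30): 2024-01-23 04:11 UTC ≤ query < 2024-06-05 07:19 UTC
11·60 + 44 + 510 = 1214 min
1214 = 0·1440 + 1214; 1214 = 20·60 + 14 → 20:14, same day
→ 2024-02-05 20:14 HJR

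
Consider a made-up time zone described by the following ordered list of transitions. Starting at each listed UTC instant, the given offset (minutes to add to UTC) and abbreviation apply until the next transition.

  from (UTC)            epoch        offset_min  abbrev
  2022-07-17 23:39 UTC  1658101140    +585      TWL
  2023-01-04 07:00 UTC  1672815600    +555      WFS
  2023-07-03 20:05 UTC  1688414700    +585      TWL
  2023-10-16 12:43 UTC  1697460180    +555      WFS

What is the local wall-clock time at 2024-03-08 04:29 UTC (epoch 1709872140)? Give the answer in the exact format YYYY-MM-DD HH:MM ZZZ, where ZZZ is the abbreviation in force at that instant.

2024-03-08 13:44 WFS

Query: 2024-03-08 04:29 UTC
Rule 4/4 (WFS, +09:15): 2023-10-16 12:43 UTC ≤ query < +∞
4·60 + 29 + 555 = 824 min
824 = 0·1440 + 824; 824 = 13·60 + 44 → 13:44, same day
→ 2024-03-08 13:44 WFS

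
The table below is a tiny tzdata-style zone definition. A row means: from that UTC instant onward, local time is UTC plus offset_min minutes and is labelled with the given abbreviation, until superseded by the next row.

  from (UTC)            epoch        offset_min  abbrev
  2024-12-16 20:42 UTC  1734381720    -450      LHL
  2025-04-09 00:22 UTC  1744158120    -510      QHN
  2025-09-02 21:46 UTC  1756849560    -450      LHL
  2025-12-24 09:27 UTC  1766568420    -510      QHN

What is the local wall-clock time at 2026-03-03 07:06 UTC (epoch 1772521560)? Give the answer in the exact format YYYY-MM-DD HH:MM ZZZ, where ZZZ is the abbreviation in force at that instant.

Query: 2026-03-03 07:06 UTC
Rule 4/4 (QHN, -08:30): 2025-12-24 09:27 UTC ≤ query < +∞
7·60 + 6 - 510 = -84 min
-84 = -1·1440 + 1356; 1356 = 22·60 + 36 → 22:36, 2026-03-03 - 1 day = 2026-03-02
→ 2026-03-02 22:36 QHN

2026-03-02 22:36 QHN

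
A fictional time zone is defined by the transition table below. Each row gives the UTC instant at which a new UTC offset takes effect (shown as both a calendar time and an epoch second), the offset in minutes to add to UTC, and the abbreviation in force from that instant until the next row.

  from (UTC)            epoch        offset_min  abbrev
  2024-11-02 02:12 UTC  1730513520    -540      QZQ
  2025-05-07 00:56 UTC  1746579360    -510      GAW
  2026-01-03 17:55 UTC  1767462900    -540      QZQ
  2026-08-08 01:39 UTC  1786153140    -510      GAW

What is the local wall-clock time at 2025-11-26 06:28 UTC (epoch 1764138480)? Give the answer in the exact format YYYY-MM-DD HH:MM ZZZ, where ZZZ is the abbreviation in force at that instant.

2025-11-25 21:58 GAW

Query: 2025-11-26 06:28 UTC
Rule 2/4 (GAW, -08:30): 2025-05-07 00:56 UTC ≤ query < 2026-01-03 17:55 UTC
6·60 + 28 - 510 = -122 min
-122 = -1·1440 + 1318; 1318 = 21·60 + 58 → 21:58, 2025-11-26 - 1 day = 2025-11-25
→ 2025-11-25 21:58 GAW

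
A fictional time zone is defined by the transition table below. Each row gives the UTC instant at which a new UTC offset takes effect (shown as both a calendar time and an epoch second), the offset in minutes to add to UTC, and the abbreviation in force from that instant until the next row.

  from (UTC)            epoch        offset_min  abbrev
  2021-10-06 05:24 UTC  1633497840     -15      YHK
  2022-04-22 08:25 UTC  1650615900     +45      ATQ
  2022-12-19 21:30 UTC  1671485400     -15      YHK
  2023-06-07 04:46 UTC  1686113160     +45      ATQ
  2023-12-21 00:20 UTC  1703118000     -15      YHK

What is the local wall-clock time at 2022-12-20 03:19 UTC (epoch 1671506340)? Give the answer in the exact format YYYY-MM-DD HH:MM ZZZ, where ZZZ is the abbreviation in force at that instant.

2022-12-20 03:04 YHK

Query: 2022-12-20 03:19 UTC
Rule 3/5 (YHK, -00:15): 2022-12-19 21:30 UTC ≤ query < 2023-06-07 04:46 UTC
3·60 + 19 - 15 = 184 min
184 = 0·1440 + 184; 184 = 3·60 + 4 → 03:04, same day
→ 2022-12-20 03:04 YHK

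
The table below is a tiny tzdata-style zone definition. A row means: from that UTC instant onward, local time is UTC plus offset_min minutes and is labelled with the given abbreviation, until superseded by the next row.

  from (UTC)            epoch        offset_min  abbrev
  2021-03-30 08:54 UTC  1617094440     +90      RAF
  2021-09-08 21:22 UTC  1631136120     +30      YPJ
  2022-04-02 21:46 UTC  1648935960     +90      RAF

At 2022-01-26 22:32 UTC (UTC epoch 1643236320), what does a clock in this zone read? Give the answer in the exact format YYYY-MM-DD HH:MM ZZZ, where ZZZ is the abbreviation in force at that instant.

2022-01-26 23:02 YPJ

Query: 2022-01-26 22:32 UTC
Rule 2/3 (YPJ, +00:30): 2021-09-08 21:22 UTC ≤ query < 2022-04-02 21:46 UTC
22·60 + 32 + 30 = 1382 min
1382 = 0·1440 + 1382; 1382 = 23·60 + 2 → 23:02, same day
→ 2022-01-26 23:02 YPJ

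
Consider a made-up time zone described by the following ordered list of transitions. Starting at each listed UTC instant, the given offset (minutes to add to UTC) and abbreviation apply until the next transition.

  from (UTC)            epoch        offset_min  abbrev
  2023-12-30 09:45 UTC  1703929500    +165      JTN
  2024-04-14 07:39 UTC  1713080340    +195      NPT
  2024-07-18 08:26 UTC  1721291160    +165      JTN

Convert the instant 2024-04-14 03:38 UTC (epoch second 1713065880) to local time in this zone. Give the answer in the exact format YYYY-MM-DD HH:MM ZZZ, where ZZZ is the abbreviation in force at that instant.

Query: 2024-04-14 03:38 UTC
Rule 1/3 (JTN, +02:45): 2023-12-30 09:45 UTC ≤ query < 2024-04-14 07:39 UTC
3·60 + 38 + 165 = 383 min
383 = 0·1440 + 383; 383 = 6·60 + 23 → 06:23, same day
→ 2024-04-14 06:23 JTN

2024-04-14 06:23 JTN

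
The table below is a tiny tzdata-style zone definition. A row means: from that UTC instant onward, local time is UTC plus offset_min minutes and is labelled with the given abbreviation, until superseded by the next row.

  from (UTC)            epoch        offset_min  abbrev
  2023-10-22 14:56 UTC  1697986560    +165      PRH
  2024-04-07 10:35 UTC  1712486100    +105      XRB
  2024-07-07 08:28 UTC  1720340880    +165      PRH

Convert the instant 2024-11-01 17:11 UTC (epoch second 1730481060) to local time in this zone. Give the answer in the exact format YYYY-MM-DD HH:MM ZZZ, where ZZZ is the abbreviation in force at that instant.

Query: 2024-11-01 17:11 UTC
Rule 3/3 (PRH, +02:45): 2024-07-07 08:28 UTC ≤ query < +∞
17·60 + 11 + 165 = 1196 min
1196 = 0·1440 + 1196; 1196 = 19·60 + 56 → 19:56, same day
→ 2024-11-01 19:56 PRH

2024-11-01 19:56 PRH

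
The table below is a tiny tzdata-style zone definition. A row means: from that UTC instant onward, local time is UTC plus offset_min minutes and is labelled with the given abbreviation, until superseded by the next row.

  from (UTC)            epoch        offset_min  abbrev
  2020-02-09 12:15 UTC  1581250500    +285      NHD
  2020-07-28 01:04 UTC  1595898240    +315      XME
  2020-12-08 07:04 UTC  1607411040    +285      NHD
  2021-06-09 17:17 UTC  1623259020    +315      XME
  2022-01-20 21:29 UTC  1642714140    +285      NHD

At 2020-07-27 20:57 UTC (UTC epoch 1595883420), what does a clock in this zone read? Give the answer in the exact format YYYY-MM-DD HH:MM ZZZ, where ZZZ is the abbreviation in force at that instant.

Query: 2020-07-27 20:57 UTC
Rule 1/5 (NHD, +04:45): 2020-02-09 12:15 UTC ≤ query < 2020-07-28 01:04 UTC
20·60 + 57 + 285 = 1542 min
1542 = 1·1440 + 102; 102 = 1·60 + 42 → 01:42, 2020-07-27 + 1 day = 2020-07-28
→ 2020-07-28 01:42 NHD

2020-07-28 01:42 NHD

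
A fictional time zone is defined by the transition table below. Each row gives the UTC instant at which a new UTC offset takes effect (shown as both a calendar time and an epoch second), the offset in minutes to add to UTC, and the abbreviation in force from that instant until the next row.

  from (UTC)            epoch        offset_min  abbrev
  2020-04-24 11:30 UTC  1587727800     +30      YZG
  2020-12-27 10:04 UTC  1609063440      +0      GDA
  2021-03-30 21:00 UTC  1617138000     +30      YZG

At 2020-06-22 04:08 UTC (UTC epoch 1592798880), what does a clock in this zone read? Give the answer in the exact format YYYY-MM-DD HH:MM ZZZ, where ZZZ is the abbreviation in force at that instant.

2020-06-22 04:38 YZG

Query: 2020-06-22 04:08 UTC
Rule 1/3 (YZG, +00:30): 2020-04-24 11:30 UTC ≤ query < 2020-12-27 10:04 UTC
4·60 + 8 + 30 = 278 min
278 = 0·1440 + 278; 278 = 4·60 + 38 → 04:38, same day
→ 2020-06-22 04:38 YZG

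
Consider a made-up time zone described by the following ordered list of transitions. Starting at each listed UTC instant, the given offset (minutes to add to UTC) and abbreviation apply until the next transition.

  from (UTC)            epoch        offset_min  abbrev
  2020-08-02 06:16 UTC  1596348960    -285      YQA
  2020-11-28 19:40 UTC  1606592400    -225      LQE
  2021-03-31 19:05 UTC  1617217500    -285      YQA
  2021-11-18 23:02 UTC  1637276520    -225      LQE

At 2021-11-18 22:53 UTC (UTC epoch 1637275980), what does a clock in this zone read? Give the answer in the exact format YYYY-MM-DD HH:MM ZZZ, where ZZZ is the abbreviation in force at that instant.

Query: 2021-11-18 22:53 UTC
Rule 3/4 (YQA, -04:45): 2021-03-31 19:05 UTC ≤ query < 2021-11-18 23:02 UTC
22·60 + 53 - 285 = 1088 min
1088 = 0·1440 + 1088; 1088 = 18·60 + 8 → 18:08, same day
→ 2021-11-18 18:08 YQA

2021-11-18 18:08 YQA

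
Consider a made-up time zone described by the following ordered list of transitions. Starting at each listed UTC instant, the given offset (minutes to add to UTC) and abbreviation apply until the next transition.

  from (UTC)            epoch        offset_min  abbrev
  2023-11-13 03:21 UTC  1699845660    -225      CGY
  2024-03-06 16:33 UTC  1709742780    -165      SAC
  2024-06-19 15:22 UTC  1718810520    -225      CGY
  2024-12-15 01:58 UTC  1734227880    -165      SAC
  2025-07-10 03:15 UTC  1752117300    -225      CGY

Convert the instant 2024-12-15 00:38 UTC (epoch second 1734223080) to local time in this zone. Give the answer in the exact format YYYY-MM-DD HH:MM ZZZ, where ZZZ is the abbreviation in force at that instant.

Query: 2024-12-15 00:38 UTC
Rule 3/5 (CGY, -03:45): 2024-06-19 15:22 UTC ≤ query < 2024-12-15 01:58 UTC
0·60 + 38 - 225 = -187 min
-187 = -1·1440 + 1253; 1253 = 20·60 + 53 → 20:53, 2024-12-15 - 1 day = 2024-12-14
→ 2024-12-14 20:53 CGY

2024-12-14 20:53 CGY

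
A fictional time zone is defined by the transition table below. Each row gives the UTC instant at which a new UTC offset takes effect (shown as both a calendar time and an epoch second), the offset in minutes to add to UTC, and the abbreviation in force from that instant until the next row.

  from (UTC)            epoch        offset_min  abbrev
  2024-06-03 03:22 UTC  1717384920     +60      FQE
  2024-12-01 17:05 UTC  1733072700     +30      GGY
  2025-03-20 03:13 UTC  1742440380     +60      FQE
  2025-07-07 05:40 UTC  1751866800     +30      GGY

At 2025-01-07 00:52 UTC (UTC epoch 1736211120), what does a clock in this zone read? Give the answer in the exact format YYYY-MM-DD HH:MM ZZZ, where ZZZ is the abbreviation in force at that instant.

2025-01-07 01:22 GGY

Query: 2025-01-07 00:52 UTC
Rule 2/4 (GGY, +00:30): 2024-12-01 17:05 UTC ≤ query < 2025-03-20 03:13 UTC
0·60 + 52 + 30 = 82 min
82 = 0·1440 + 82; 82 = 1·60 + 22 → 01:22, same day
→ 2025-01-07 01:22 GGY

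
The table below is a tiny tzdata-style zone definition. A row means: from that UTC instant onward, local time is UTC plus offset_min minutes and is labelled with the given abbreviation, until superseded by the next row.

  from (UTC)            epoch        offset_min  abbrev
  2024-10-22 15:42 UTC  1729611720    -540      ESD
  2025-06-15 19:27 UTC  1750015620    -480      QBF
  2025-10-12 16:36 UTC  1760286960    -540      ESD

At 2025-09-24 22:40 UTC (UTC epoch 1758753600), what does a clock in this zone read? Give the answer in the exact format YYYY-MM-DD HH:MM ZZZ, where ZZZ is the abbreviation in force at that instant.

Query: 2025-09-24 22:40 UTC
Rule 2/3 (QBF, -08:00): 2025-06-15 19:27 UTC ≤ query < 2025-10-12 16:36 UTC
22·60 + 40 - 480 = 880 min
880 = 0·1440 + 880; 880 = 14·60 + 40 → 14:40, same day
→ 2025-09-24 14:40 QBF

2025-09-24 14:40 QBF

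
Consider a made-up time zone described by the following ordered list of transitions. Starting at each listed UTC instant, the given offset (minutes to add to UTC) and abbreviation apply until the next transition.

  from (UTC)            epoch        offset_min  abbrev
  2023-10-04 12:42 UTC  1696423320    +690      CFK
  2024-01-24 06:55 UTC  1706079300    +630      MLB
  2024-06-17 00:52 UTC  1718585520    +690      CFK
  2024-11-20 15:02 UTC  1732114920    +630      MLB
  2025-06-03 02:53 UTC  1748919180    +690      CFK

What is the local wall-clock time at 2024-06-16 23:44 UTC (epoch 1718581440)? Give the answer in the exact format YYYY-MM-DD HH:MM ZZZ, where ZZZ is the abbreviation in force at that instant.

2024-06-17 10:14 MLB

Query: 2024-06-16 23:44 UTC
Rule 2/5 (MLB, +10:30): 2024-01-24 06:55 UTC ≤ query < 2024-06-17 00:52 UTC
23·60 + 44 + 630 = 2054 min
2054 = 1·1440 + 614; 614 = 10·60 + 14 → 10:14, 2024-06-16 + 1 day = 2024-06-17
→ 2024-06-17 10:14 MLB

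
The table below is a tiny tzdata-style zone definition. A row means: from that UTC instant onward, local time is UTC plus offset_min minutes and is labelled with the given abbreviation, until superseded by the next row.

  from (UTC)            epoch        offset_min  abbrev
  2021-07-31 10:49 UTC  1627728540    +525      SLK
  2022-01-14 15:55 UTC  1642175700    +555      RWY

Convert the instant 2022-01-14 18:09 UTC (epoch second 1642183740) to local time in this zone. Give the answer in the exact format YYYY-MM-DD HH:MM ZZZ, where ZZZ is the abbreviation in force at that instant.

2022-01-15 03:24 RWY

Query: 2022-01-14 18:09 UTC
Rule 2/2 (RWY, +09:15): 2022-01-14 15:55 UTC ≤ query < +∞
18·60 + 9 + 555 = 1644 min
1644 = 1·1440 + 204; 204 = 3·60 + 24 → 03:24, 2022-01-14 + 1 day = 2022-01-15
→ 2022-01-15 03:24 RWY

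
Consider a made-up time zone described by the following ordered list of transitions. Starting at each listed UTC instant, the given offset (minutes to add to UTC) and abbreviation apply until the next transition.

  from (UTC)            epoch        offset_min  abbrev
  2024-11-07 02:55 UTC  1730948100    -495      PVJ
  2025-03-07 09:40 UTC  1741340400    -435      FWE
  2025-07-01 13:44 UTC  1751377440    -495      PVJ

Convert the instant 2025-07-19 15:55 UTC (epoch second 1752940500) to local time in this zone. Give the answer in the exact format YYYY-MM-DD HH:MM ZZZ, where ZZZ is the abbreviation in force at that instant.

Query: 2025-07-19 15:55 UTC
Rule 3/3 (PVJ, -08:15): 2025-07-01 13:44 UTC ≤ query < +∞
15·60 + 55 - 495 = 460 min
460 = 0·1440 + 460; 460 = 7·60 + 40 → 07:40, same day
→ 2025-07-19 07:40 PVJ

2025-07-19 07:40 PVJ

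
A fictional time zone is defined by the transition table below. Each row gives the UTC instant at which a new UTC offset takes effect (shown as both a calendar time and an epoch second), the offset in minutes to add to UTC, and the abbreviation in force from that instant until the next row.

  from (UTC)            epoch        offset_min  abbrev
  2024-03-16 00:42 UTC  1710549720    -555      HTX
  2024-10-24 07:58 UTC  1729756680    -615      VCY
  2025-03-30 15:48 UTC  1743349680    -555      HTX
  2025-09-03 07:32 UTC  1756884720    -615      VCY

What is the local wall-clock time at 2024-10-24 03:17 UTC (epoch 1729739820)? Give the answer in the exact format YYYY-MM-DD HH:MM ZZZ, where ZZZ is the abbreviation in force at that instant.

Query: 2024-10-24 03:17 UTC
Rule 1/4 (HTX, -09:15): 2024-03-16 00:42 UTC ≤ query < 2024-10-24 07:58 UTC
3·60 + 17 - 555 = -358 min
-358 = -1·1440 + 1082; 1082 = 18·60 + 2 → 18:02, 2024-10-24 - 1 day = 2024-10-23
→ 2024-10-23 18:02 HTX

2024-10-23 18:02 HTX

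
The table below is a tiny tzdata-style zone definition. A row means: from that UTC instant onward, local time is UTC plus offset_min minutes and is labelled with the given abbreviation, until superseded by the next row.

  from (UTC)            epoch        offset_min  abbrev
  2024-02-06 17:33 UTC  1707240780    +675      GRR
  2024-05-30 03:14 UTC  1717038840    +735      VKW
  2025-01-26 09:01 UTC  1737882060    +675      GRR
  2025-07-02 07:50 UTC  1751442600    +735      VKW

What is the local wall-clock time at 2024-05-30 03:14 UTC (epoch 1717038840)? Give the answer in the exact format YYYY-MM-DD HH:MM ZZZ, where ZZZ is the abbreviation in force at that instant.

Query: 2024-05-30 03:14 UTC
Rule 2/4 (VKW, +12:15): 2024-05-30 03:14 UTC ≤ query < 2025-01-26 09:01 UTC
3·60 + 14 + 735 = 929 min
929 = 0·1440 + 929; 929 = 15·60 + 29 → 15:29, same day
→ 2024-05-30 15:29 VKW

2024-05-30 15:29 VKW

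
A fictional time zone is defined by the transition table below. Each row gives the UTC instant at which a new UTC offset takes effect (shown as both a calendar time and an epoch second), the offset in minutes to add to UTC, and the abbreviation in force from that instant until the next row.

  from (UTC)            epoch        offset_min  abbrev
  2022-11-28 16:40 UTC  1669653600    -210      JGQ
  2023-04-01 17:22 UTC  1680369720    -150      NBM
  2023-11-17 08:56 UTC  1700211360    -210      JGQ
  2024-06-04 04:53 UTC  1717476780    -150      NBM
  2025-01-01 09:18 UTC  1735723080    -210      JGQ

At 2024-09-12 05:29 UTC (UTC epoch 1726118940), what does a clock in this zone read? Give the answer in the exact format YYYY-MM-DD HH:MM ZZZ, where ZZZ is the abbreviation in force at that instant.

Query: 2024-09-12 05:29 UTC
Rule 4/5 (NBM, -02:30): 2024-06-04 04:53 UTC ≤ query < 2025-01-01 09:18 UTC
5·60 + 29 - 150 = 179 min
179 = 0·1440 + 179; 179 = 2·60 + 59 → 02:59, same day
→ 2024-09-12 02:59 NBM

2024-09-12 02:59 NBM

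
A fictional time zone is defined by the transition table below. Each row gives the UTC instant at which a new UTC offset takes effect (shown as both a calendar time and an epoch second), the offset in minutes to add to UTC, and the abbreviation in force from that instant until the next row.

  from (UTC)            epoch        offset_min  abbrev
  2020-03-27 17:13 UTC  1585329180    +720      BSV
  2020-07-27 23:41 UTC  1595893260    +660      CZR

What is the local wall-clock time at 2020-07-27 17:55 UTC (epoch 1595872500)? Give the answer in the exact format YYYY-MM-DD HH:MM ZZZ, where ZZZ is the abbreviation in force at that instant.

Query: 2020-07-27 17:55 UTC
Rule 1/2 (BSV, +12:00): 2020-03-27 17:13 UTC ≤ query < 2020-07-27 23:41 UTC
17·60 + 55 + 720 = 1795 min
1795 = 1·1440 + 355; 355 = 5·60 + 55 → 05:55, 2020-07-27 + 1 day = 2020-07-28
→ 2020-07-28 05:55 BSV

2020-07-28 05:55 BSV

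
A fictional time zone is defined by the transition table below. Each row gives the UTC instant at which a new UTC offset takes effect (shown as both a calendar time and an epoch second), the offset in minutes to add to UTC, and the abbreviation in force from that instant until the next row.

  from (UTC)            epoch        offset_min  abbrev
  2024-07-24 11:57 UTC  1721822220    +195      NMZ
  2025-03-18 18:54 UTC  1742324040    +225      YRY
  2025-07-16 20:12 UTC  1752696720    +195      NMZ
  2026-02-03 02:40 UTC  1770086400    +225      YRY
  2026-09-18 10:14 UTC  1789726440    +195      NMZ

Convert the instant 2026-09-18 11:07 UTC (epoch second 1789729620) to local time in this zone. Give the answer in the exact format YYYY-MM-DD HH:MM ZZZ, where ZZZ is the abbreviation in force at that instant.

2026-09-18 14:22 NMZ

Query: 2026-09-18 11:07 UTC
Rule 5/5 (NMZ, +03:15): 2026-09-18 10:14 UTC ≤ query < +∞
11·60 + 7 + 195 = 862 min
862 = 0·1440 + 862; 862 = 14·60 + 22 → 14:22, same day
→ 2026-09-18 14:22 NMZ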